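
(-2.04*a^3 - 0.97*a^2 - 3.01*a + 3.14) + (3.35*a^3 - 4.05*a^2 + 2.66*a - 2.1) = 1.31*a^3 - 5.02*a^2 - 0.35*a + 1.04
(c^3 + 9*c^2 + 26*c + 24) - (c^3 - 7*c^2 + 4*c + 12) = 16*c^2 + 22*c + 12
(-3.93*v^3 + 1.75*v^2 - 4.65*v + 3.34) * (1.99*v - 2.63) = -7.8207*v^4 + 13.8184*v^3 - 13.856*v^2 + 18.8761*v - 8.7842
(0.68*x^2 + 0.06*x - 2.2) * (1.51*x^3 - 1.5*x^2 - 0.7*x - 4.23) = 1.0268*x^5 - 0.9294*x^4 - 3.888*x^3 + 0.3816*x^2 + 1.2862*x + 9.306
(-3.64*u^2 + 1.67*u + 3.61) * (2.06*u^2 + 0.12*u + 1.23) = -7.4984*u^4 + 3.0034*u^3 + 3.1598*u^2 + 2.4873*u + 4.4403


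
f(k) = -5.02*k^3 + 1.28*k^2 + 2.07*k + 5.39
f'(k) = -15.06*k^2 + 2.56*k + 2.07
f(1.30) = -0.78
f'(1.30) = -20.05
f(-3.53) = 234.85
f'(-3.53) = -194.63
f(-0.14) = 5.14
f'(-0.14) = 1.42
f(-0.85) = 7.64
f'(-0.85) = -10.99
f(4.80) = -510.35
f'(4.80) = -332.62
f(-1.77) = 33.57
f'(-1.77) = -49.64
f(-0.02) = 5.35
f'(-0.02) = 2.01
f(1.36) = -2.05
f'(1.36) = -22.30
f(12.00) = -8460.01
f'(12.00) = -2135.85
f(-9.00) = 3750.02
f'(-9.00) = -1240.83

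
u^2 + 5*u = u*(u + 5)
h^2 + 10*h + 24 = (h + 4)*(h + 6)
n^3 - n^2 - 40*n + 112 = (n - 4)^2*(n + 7)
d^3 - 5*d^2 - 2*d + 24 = (d - 4)*(d - 3)*(d + 2)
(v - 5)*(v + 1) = v^2 - 4*v - 5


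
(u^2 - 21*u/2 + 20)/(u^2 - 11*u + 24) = (u - 5/2)/(u - 3)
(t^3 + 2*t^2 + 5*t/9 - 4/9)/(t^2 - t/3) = t + 7/3 + 4/(3*t)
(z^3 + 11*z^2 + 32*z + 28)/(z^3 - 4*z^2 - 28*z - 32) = (z + 7)/(z - 8)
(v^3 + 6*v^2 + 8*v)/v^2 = v + 6 + 8/v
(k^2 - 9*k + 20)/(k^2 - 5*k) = (k - 4)/k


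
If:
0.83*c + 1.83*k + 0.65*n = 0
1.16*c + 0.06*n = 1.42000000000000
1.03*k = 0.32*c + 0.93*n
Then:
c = 1.26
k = -0.30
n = -0.77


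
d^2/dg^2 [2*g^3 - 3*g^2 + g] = 12*g - 6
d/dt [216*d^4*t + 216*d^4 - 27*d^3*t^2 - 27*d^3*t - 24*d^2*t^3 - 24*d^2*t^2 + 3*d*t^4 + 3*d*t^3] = 3*d*(72*d^3 - 18*d^2*t - 9*d^2 - 24*d*t^2 - 16*d*t + 4*t^3 + 3*t^2)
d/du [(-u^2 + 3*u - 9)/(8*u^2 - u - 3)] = (-23*u^2 + 150*u - 18)/(64*u^4 - 16*u^3 - 47*u^2 + 6*u + 9)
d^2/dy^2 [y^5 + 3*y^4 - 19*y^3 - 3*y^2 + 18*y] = 20*y^3 + 36*y^2 - 114*y - 6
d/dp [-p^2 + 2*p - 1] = 2 - 2*p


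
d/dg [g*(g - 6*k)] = 2*g - 6*k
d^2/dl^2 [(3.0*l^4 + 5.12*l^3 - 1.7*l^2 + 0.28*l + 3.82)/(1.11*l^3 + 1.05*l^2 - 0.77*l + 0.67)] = (-5.6843418860808e-14*l^7 - 4.38066000000002*l^6 + 0.386712000000003*l^5 + 27.361836*l^4 + 61.386808*l^3 + 10.668396*l^2 - 22.968096*l - 2.08234)/(1.367631*l^9 + 3.881115*l^8 + 0.825174*l^7 - 1.750464*l^6 + 4.112892*l^5 + 0.647766*l^4 - 2.211866*l^3 + 2.605764*l^2 - 1.036959*l + 0.300763)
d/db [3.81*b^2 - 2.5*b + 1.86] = 7.62*b - 2.5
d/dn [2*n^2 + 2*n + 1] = 4*n + 2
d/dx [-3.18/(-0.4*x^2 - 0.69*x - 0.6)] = (-2.544*x - 2.1942)/(0.4*x^2 + 0.69*x + 0.6)^2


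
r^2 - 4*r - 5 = (r - 5)*(r + 1)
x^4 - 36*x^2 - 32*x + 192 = (x - 6)*(x - 2)*(x + 4)^2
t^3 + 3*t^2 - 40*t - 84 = (t - 6)*(t + 2)*(t + 7)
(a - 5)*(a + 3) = a^2 - 2*a - 15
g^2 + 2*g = g*(g + 2)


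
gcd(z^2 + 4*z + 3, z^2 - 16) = 1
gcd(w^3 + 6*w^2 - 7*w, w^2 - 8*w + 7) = w - 1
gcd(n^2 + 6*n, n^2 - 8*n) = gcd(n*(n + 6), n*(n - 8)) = n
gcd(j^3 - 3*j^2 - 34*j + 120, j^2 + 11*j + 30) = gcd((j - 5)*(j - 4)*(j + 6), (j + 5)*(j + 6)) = j + 6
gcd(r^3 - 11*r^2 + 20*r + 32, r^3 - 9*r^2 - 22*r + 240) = r - 8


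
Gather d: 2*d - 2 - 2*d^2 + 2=-2*d^2 + 2*d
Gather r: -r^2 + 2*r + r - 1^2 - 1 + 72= -r^2 + 3*r + 70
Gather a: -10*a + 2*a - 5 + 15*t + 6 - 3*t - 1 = -8*a + 12*t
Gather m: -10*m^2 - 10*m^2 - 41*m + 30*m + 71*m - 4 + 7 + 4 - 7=-20*m^2 + 60*m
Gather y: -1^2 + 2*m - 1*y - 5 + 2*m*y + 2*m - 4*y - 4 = 4*m + y*(2*m - 5) - 10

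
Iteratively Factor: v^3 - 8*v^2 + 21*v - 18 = (v - 2)*(v^2 - 6*v + 9) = (v - 3)*(v - 2)*(v - 3)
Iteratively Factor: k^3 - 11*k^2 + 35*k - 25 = (k - 5)*(k^2 - 6*k + 5) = (k - 5)^2*(k - 1)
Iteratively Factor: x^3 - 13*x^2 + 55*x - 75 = (x - 3)*(x^2 - 10*x + 25) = (x - 5)*(x - 3)*(x - 5)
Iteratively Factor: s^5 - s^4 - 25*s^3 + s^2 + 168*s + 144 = (s - 4)*(s^4 + 3*s^3 - 13*s^2 - 51*s - 36) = (s - 4)*(s + 3)*(s^3 - 13*s - 12) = (s - 4)*(s + 3)^2*(s^2 - 3*s - 4) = (s - 4)*(s + 1)*(s + 3)^2*(s - 4)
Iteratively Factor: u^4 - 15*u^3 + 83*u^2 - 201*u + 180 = (u - 3)*(u^3 - 12*u^2 + 47*u - 60) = (u - 4)*(u - 3)*(u^2 - 8*u + 15) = (u - 5)*(u - 4)*(u - 3)*(u - 3)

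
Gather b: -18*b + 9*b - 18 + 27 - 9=-9*b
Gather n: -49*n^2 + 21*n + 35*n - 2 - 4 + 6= -49*n^2 + 56*n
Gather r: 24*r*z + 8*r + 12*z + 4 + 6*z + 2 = r*(24*z + 8) + 18*z + 6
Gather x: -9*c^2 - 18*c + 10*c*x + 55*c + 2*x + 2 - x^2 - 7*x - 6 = -9*c^2 + 37*c - x^2 + x*(10*c - 5) - 4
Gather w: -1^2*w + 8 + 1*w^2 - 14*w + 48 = w^2 - 15*w + 56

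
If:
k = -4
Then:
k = -4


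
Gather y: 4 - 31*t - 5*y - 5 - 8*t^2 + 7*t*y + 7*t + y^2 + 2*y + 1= -8*t^2 - 24*t + y^2 + y*(7*t - 3)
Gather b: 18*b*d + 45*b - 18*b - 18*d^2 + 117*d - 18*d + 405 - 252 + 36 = b*(18*d + 27) - 18*d^2 + 99*d + 189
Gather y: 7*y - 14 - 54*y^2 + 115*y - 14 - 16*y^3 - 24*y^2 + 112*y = -16*y^3 - 78*y^2 + 234*y - 28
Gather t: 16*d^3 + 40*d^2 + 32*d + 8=16*d^3 + 40*d^2 + 32*d + 8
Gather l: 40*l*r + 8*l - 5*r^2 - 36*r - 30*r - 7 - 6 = l*(40*r + 8) - 5*r^2 - 66*r - 13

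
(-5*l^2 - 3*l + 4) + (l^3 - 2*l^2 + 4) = l^3 - 7*l^2 - 3*l + 8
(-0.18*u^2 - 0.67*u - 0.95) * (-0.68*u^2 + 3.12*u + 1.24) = 0.1224*u^4 - 0.106*u^3 - 1.6676*u^2 - 3.7948*u - 1.178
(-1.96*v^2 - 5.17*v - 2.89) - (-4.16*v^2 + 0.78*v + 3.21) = 2.2*v^2 - 5.95*v - 6.1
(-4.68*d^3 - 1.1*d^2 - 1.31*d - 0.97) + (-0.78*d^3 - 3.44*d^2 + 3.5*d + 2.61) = -5.46*d^3 - 4.54*d^2 + 2.19*d + 1.64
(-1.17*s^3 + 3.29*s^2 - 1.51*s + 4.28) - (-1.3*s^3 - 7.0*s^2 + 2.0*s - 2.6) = 0.13*s^3 + 10.29*s^2 - 3.51*s + 6.88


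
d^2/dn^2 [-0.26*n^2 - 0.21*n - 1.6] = -0.520000000000000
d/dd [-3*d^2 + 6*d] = 6 - 6*d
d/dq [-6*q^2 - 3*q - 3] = -12*q - 3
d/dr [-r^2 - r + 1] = -2*r - 1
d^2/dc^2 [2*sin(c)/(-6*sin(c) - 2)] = (-3*sin(c)^2 + sin(c) + 6)/(3*sin(c) + 1)^3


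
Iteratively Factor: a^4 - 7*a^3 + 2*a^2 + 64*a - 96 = (a - 2)*(a^3 - 5*a^2 - 8*a + 48) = (a - 4)*(a - 2)*(a^2 - a - 12) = (a - 4)^2*(a - 2)*(a + 3)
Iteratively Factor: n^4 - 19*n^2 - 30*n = (n + 2)*(n^3 - 2*n^2 - 15*n) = n*(n + 2)*(n^2 - 2*n - 15) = n*(n + 2)*(n + 3)*(n - 5)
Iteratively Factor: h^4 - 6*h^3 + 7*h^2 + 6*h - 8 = (h - 1)*(h^3 - 5*h^2 + 2*h + 8) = (h - 1)*(h + 1)*(h^2 - 6*h + 8) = (h - 4)*(h - 1)*(h + 1)*(h - 2)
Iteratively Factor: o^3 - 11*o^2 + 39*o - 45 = (o - 3)*(o^2 - 8*o + 15) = (o - 5)*(o - 3)*(o - 3)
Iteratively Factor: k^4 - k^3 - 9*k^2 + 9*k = (k - 1)*(k^3 - 9*k) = (k - 3)*(k - 1)*(k^2 + 3*k) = k*(k - 3)*(k - 1)*(k + 3)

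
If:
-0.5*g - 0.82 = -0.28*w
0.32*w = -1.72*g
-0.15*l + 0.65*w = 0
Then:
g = -0.41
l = 9.53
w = 2.20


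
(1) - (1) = 0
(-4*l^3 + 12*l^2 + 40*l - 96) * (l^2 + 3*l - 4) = -4*l^5 + 92*l^3 - 24*l^2 - 448*l + 384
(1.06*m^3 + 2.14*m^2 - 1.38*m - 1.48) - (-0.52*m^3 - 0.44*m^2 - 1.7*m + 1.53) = 1.58*m^3 + 2.58*m^2 + 0.32*m - 3.01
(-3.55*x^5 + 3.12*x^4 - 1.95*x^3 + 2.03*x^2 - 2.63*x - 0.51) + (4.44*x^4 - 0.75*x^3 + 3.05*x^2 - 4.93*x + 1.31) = -3.55*x^5 + 7.56*x^4 - 2.7*x^3 + 5.08*x^2 - 7.56*x + 0.8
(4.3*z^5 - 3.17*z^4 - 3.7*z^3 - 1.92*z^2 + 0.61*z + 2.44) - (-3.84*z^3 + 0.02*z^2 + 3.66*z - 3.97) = 4.3*z^5 - 3.17*z^4 + 0.14*z^3 - 1.94*z^2 - 3.05*z + 6.41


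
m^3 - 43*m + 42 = (m - 6)*(m - 1)*(m + 7)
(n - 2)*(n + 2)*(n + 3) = n^3 + 3*n^2 - 4*n - 12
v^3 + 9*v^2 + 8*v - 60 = (v - 2)*(v + 5)*(v + 6)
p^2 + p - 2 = (p - 1)*(p + 2)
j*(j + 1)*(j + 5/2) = j^3 + 7*j^2/2 + 5*j/2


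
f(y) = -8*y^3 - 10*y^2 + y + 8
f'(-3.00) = -155.00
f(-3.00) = 131.00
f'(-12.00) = -3215.00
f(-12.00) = 12380.00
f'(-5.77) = -682.63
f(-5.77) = 1206.10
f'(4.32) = -533.30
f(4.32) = -819.28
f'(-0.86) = 0.45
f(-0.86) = 4.83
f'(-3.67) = -248.85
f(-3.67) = 265.09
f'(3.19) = -307.03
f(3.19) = -350.27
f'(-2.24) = -74.62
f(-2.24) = 45.50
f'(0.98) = -41.65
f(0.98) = -8.15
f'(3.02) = -278.29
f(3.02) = -300.53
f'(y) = -24*y^2 - 20*y + 1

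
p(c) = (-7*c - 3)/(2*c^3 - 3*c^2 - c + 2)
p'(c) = (-7*c - 3)*(-6*c^2 + 6*c + 1)/(2*c^3 - 3*c^2 - c + 2)^2 - 7/(2*c^3 - 3*c^2 - c + 2) = (-14*c^3 + 21*c^2 + 7*c - (7*c + 3)*(-6*c^2 + 6*c + 1) - 14)/(2*c^3 - 3*c^2 - c + 2)^2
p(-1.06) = -1.64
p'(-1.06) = -4.78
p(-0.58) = 0.90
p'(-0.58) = -9.35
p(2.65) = -1.39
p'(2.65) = 1.81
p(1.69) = -10.63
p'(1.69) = 40.66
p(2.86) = -1.08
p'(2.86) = 1.23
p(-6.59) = -0.06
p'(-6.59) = -0.02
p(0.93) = -113.20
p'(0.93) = -1956.93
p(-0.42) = -0.03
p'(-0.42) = -3.97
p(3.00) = -0.92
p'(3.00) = 0.97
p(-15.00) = -0.01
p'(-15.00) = 0.00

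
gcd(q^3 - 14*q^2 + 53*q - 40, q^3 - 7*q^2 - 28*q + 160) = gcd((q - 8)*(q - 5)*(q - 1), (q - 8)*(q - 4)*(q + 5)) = q - 8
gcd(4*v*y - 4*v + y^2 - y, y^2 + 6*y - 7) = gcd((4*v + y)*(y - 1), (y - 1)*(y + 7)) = y - 1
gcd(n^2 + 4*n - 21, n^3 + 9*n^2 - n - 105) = n^2 + 4*n - 21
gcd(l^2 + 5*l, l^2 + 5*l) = l^2 + 5*l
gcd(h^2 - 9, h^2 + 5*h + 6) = h + 3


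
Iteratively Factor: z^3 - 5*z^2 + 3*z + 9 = (z - 3)*(z^2 - 2*z - 3) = (z - 3)*(z + 1)*(z - 3)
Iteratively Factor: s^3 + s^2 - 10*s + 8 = (s + 4)*(s^2 - 3*s + 2) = (s - 2)*(s + 4)*(s - 1)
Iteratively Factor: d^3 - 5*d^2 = (d - 5)*(d^2) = d*(d - 5)*(d)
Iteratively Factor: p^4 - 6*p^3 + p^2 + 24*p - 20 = (p - 5)*(p^3 - p^2 - 4*p + 4) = (p - 5)*(p + 2)*(p^2 - 3*p + 2) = (p - 5)*(p - 2)*(p + 2)*(p - 1)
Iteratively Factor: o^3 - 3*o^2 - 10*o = (o + 2)*(o^2 - 5*o) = o*(o + 2)*(o - 5)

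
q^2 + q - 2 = (q - 1)*(q + 2)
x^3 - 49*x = x*(x - 7)*(x + 7)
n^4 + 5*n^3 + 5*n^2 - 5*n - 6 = (n - 1)*(n + 1)*(n + 2)*(n + 3)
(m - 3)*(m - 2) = m^2 - 5*m + 6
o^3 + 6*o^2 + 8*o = o*(o + 2)*(o + 4)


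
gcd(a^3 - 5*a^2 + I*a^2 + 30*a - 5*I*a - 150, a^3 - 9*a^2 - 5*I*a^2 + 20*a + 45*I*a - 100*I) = a^2 + a*(-5 - 5*I) + 25*I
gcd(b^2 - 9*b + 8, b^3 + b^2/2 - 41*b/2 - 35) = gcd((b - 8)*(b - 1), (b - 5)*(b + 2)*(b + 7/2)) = 1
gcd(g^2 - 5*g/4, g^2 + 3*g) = g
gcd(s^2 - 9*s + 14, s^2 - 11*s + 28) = s - 7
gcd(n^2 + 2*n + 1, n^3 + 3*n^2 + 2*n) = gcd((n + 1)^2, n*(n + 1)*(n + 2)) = n + 1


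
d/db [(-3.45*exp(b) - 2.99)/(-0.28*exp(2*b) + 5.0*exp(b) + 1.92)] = (-0.966*exp(2*b) - 1.6744*exp(b) + 8.326)*exp(b)/(0.0784*exp(4*b) - 2.8*exp(3*b) + 23.9248*exp(2*b) + 19.2*exp(b) + 3.6864)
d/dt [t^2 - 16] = 2*t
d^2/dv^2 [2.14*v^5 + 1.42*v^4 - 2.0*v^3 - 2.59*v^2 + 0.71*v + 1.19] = 42.8*v^3 + 17.04*v^2 - 12.0*v - 5.18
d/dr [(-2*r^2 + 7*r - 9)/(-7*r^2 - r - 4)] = (51*r^2 - 110*r - 37)/(49*r^4 + 14*r^3 + 57*r^2 + 8*r + 16)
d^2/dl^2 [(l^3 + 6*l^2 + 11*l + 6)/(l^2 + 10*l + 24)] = 6*(9*l^3 + 102*l^2 + 372*l + 424)/(l^6 + 30*l^5 + 372*l^4 + 2440*l^3 + 8928*l^2 + 17280*l + 13824)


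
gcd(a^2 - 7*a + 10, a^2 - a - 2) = a - 2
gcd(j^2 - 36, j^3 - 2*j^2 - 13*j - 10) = 1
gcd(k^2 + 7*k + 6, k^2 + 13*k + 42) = k + 6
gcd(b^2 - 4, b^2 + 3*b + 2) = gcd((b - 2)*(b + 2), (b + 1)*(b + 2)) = b + 2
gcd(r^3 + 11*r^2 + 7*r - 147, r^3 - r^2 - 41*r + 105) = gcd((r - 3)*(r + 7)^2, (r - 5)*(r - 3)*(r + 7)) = r^2 + 4*r - 21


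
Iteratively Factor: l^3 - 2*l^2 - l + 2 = (l - 2)*(l^2 - 1) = (l - 2)*(l - 1)*(l + 1)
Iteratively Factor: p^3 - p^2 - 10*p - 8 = (p + 2)*(p^2 - 3*p - 4) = (p - 4)*(p + 2)*(p + 1)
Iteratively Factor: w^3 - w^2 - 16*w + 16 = (w + 4)*(w^2 - 5*w + 4) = (w - 1)*(w + 4)*(w - 4)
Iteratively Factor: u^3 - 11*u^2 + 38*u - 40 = (u - 2)*(u^2 - 9*u + 20) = (u - 4)*(u - 2)*(u - 5)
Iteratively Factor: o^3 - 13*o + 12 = (o - 1)*(o^2 + o - 12) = (o - 1)*(o + 4)*(o - 3)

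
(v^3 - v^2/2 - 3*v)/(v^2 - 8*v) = (v^2 - v/2 - 3)/(v - 8)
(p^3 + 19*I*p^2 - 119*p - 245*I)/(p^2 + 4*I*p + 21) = (p^2 + 12*I*p - 35)/(p - 3*I)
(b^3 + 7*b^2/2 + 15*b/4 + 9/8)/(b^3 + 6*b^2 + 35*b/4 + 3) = (b + 3/2)/(b + 4)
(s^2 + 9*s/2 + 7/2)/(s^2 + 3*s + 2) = (s + 7/2)/(s + 2)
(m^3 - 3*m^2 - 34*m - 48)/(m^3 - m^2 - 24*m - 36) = (m - 8)/(m - 6)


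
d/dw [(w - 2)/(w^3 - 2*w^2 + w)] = 2*(-w^2 + 3*w - 1)/(w^2*(w^3 - 3*w^2 + 3*w - 1))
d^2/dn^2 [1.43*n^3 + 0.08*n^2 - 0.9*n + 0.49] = 8.58*n + 0.16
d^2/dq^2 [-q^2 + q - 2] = -2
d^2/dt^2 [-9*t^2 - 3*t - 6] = -18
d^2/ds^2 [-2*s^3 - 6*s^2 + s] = -12*s - 12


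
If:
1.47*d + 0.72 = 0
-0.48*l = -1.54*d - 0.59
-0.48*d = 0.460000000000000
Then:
No Solution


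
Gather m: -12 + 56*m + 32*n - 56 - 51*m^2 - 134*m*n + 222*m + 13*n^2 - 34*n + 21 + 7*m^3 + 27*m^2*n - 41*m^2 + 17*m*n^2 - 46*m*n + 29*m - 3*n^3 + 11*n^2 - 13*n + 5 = 7*m^3 + m^2*(27*n - 92) + m*(17*n^2 - 180*n + 307) - 3*n^3 + 24*n^2 - 15*n - 42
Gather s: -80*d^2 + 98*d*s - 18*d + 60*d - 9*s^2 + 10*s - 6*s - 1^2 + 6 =-80*d^2 + 42*d - 9*s^2 + s*(98*d + 4) + 5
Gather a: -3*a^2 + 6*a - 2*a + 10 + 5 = -3*a^2 + 4*a + 15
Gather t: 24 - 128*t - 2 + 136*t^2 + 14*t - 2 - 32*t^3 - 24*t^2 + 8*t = -32*t^3 + 112*t^2 - 106*t + 20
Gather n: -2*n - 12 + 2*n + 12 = 0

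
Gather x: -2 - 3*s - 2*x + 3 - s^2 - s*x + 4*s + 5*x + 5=-s^2 + s + x*(3 - s) + 6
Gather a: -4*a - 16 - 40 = -4*a - 56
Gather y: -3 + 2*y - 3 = 2*y - 6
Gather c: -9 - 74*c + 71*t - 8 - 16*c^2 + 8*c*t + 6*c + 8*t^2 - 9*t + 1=-16*c^2 + c*(8*t - 68) + 8*t^2 + 62*t - 16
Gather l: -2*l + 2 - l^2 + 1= -l^2 - 2*l + 3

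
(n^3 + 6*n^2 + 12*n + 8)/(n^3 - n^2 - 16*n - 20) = (n + 2)/(n - 5)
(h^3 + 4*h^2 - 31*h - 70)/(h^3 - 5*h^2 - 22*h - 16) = (h^2 + 2*h - 35)/(h^2 - 7*h - 8)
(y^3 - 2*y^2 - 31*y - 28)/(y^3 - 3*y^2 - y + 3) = (y^2 - 3*y - 28)/(y^2 - 4*y + 3)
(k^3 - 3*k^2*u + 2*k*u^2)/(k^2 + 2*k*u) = (k^2 - 3*k*u + 2*u^2)/(k + 2*u)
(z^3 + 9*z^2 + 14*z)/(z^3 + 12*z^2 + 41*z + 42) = z/(z + 3)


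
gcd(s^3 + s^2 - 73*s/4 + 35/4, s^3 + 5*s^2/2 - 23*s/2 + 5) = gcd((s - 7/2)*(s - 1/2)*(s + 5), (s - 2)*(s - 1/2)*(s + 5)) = s^2 + 9*s/2 - 5/2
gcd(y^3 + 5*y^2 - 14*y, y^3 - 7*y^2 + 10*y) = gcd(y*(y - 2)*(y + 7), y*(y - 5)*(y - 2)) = y^2 - 2*y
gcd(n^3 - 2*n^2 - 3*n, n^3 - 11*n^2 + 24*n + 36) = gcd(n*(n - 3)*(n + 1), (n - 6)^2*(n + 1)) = n + 1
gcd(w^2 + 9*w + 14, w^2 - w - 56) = w + 7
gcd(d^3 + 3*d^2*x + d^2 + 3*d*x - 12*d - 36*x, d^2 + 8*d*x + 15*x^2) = d + 3*x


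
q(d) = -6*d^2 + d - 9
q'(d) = 1 - 12*d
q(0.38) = -9.49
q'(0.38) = -3.56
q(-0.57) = -11.52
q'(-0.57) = 7.84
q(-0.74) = -13.03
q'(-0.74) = 9.88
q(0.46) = -9.81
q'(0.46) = -4.52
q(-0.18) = -9.37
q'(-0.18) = 3.16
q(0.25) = -9.12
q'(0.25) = -2.00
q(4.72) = -137.95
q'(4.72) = -55.64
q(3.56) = -81.48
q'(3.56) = -41.72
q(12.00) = -861.00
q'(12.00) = -143.00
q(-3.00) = -66.00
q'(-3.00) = 37.00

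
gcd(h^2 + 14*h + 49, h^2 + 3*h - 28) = h + 7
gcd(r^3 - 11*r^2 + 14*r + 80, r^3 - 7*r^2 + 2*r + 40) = r^2 - 3*r - 10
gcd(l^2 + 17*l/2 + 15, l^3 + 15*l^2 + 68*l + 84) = l + 6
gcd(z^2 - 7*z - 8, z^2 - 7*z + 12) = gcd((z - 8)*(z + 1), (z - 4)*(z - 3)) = 1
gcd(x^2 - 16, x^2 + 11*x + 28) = x + 4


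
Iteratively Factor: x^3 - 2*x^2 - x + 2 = (x - 1)*(x^2 - x - 2) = (x - 2)*(x - 1)*(x + 1)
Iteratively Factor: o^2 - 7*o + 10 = (o - 5)*(o - 2)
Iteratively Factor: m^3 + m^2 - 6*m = (m)*(m^2 + m - 6) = m*(m + 3)*(m - 2)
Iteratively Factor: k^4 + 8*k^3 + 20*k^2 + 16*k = (k + 4)*(k^3 + 4*k^2 + 4*k) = (k + 2)*(k + 4)*(k^2 + 2*k) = k*(k + 2)*(k + 4)*(k + 2)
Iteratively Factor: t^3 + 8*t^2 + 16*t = (t + 4)*(t^2 + 4*t) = t*(t + 4)*(t + 4)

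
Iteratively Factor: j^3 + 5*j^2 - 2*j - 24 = (j + 4)*(j^2 + j - 6) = (j + 3)*(j + 4)*(j - 2)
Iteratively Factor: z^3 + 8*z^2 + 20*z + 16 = (z + 2)*(z^2 + 6*z + 8) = (z + 2)^2*(z + 4)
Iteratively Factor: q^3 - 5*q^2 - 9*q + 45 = (q + 3)*(q^2 - 8*q + 15) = (q - 3)*(q + 3)*(q - 5)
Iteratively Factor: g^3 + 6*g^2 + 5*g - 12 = (g + 4)*(g^2 + 2*g - 3) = (g - 1)*(g + 4)*(g + 3)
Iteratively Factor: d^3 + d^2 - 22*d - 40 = (d + 4)*(d^2 - 3*d - 10) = (d + 2)*(d + 4)*(d - 5)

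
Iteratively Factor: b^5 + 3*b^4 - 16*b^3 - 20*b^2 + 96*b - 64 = (b + 4)*(b^4 - b^3 - 12*b^2 + 28*b - 16) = (b - 2)*(b + 4)*(b^3 + b^2 - 10*b + 8) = (b - 2)^2*(b + 4)*(b^2 + 3*b - 4) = (b - 2)^2*(b - 1)*(b + 4)*(b + 4)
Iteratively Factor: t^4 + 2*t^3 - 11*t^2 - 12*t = (t + 1)*(t^3 + t^2 - 12*t) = (t + 1)*(t + 4)*(t^2 - 3*t) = (t - 3)*(t + 1)*(t + 4)*(t)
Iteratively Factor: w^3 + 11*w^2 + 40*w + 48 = (w + 4)*(w^2 + 7*w + 12) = (w + 4)^2*(w + 3)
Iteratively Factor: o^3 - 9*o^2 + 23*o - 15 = (o - 3)*(o^2 - 6*o + 5) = (o - 5)*(o - 3)*(o - 1)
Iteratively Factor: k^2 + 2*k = (k + 2)*(k)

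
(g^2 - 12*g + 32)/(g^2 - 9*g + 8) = (g - 4)/(g - 1)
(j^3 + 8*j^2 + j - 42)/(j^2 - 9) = (j^2 + 5*j - 14)/(j - 3)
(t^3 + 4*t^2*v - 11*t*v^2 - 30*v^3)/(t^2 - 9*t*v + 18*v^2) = (t^2 + 7*t*v + 10*v^2)/(t - 6*v)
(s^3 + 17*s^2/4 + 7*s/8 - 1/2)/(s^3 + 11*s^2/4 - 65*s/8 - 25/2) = (8*s^2 + 2*s - 1)/(8*s^2 - 10*s - 25)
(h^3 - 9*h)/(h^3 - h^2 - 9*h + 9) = h/(h - 1)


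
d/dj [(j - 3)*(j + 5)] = 2*j + 2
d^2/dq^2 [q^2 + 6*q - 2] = 2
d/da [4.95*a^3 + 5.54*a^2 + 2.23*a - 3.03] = 14.85*a^2 + 11.08*a + 2.23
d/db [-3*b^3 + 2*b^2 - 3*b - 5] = -9*b^2 + 4*b - 3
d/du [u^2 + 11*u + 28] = 2*u + 11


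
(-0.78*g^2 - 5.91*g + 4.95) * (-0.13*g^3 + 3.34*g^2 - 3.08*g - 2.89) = 0.1014*g^5 - 1.8369*g^4 - 17.9805*g^3 + 36.99*g^2 + 1.8339*g - 14.3055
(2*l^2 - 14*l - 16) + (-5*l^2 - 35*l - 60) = -3*l^2 - 49*l - 76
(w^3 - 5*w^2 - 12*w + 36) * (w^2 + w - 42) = w^5 - 4*w^4 - 59*w^3 + 234*w^2 + 540*w - 1512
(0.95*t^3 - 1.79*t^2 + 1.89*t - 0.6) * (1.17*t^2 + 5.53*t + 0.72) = 1.1115*t^5 + 3.1592*t^4 - 7.0034*t^3 + 8.4609*t^2 - 1.9572*t - 0.432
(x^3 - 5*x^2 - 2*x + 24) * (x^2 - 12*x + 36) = x^5 - 17*x^4 + 94*x^3 - 132*x^2 - 360*x + 864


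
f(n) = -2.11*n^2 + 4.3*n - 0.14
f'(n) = 4.3 - 4.22*n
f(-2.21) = -19.95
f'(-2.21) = 13.63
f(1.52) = 1.52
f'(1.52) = -2.11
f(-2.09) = -18.34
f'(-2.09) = 13.12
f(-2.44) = -23.19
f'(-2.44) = 14.60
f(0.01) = -0.10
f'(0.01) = 4.26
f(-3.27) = -36.76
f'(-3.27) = 18.10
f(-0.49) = -2.75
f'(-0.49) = 6.37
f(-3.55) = -42.00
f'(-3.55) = 19.28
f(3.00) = -6.23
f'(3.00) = -8.36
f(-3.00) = -32.03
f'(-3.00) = 16.96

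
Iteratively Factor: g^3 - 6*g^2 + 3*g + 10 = (g - 2)*(g^2 - 4*g - 5) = (g - 2)*(g + 1)*(g - 5)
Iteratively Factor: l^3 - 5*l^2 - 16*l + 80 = (l - 5)*(l^2 - 16) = (l - 5)*(l - 4)*(l + 4)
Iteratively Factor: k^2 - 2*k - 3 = (k - 3)*(k + 1)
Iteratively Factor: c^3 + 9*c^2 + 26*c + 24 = (c + 3)*(c^2 + 6*c + 8) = (c + 2)*(c + 3)*(c + 4)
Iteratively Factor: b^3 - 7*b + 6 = (b - 1)*(b^2 + b - 6) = (b - 2)*(b - 1)*(b + 3)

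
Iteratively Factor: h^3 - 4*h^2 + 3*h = (h)*(h^2 - 4*h + 3) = h*(h - 1)*(h - 3)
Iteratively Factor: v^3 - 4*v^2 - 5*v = (v + 1)*(v^2 - 5*v) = v*(v + 1)*(v - 5)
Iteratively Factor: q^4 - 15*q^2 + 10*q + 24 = (q + 1)*(q^3 - q^2 - 14*q + 24) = (q - 2)*(q + 1)*(q^2 + q - 12) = (q - 2)*(q + 1)*(q + 4)*(q - 3)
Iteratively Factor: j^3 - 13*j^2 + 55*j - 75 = (j - 5)*(j^2 - 8*j + 15) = (j - 5)^2*(j - 3)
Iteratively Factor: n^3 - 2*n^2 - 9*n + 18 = (n + 3)*(n^2 - 5*n + 6) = (n - 3)*(n + 3)*(n - 2)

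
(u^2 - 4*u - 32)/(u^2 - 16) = (u - 8)/(u - 4)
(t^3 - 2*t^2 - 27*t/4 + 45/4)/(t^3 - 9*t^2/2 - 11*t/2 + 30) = (t - 3/2)/(t - 4)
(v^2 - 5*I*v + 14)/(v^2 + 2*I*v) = (v - 7*I)/v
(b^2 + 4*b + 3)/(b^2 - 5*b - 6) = (b + 3)/(b - 6)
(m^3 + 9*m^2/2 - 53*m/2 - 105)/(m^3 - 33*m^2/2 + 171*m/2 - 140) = (2*m^2 + 19*m + 42)/(2*m^2 - 23*m + 56)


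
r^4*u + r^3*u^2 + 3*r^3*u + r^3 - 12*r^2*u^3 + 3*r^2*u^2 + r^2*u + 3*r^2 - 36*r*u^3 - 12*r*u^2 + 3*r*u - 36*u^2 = (r + 3)*(r - 3*u)*(r + 4*u)*(r*u + 1)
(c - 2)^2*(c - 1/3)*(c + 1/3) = c^4 - 4*c^3 + 35*c^2/9 + 4*c/9 - 4/9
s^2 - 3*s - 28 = (s - 7)*(s + 4)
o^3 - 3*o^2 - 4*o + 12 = (o - 3)*(o - 2)*(o + 2)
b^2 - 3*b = b*(b - 3)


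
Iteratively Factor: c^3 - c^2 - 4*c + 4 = (c + 2)*(c^2 - 3*c + 2) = (c - 2)*(c + 2)*(c - 1)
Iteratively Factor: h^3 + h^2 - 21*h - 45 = (h - 5)*(h^2 + 6*h + 9) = (h - 5)*(h + 3)*(h + 3)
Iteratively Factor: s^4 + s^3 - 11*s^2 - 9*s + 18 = (s - 3)*(s^3 + 4*s^2 + s - 6) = (s - 3)*(s - 1)*(s^2 + 5*s + 6) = (s - 3)*(s - 1)*(s + 3)*(s + 2)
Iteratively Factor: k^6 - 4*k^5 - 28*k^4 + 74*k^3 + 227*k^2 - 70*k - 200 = (k - 5)*(k^5 + k^4 - 23*k^3 - 41*k^2 + 22*k + 40) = (k - 5)*(k + 1)*(k^4 - 23*k^2 - 18*k + 40) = (k - 5)*(k - 1)*(k + 1)*(k^3 + k^2 - 22*k - 40) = (k - 5)*(k - 1)*(k + 1)*(k + 4)*(k^2 - 3*k - 10) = (k - 5)^2*(k - 1)*(k + 1)*(k + 4)*(k + 2)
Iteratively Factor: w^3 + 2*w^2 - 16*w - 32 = (w - 4)*(w^2 + 6*w + 8) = (w - 4)*(w + 4)*(w + 2)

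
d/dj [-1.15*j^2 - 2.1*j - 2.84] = -2.3*j - 2.1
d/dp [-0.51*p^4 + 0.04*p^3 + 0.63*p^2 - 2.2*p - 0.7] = -2.04*p^3 + 0.12*p^2 + 1.26*p - 2.2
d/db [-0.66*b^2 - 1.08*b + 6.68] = -1.32*b - 1.08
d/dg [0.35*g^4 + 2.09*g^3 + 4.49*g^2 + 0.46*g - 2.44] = 1.4*g^3 + 6.27*g^2 + 8.98*g + 0.46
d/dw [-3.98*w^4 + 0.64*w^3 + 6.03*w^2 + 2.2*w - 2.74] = -15.92*w^3 + 1.92*w^2 + 12.06*w + 2.2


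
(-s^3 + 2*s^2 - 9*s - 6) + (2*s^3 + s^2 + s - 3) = s^3 + 3*s^2 - 8*s - 9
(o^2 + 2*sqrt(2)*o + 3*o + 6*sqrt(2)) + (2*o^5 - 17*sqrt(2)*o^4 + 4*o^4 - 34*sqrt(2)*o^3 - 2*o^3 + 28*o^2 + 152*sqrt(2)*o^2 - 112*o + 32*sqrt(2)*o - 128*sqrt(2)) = 2*o^5 - 17*sqrt(2)*o^4 + 4*o^4 - 34*sqrt(2)*o^3 - 2*o^3 + 29*o^2 + 152*sqrt(2)*o^2 - 109*o + 34*sqrt(2)*o - 122*sqrt(2)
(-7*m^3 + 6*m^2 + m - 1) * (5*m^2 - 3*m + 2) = -35*m^5 + 51*m^4 - 27*m^3 + 4*m^2 + 5*m - 2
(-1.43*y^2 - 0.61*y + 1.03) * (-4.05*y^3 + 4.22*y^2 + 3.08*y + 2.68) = 5.7915*y^5 - 3.5641*y^4 - 11.1501*y^3 - 1.3646*y^2 + 1.5376*y + 2.7604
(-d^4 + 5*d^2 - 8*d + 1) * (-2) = 2*d^4 - 10*d^2 + 16*d - 2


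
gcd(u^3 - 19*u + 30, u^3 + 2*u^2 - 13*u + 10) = u^2 + 3*u - 10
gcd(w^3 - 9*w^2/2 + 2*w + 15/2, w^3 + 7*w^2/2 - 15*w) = w - 5/2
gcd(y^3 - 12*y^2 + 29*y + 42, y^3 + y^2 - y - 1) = y + 1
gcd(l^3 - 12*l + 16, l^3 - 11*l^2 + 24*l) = 1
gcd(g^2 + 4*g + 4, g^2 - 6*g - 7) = 1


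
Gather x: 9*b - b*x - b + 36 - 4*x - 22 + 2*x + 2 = 8*b + x*(-b - 2) + 16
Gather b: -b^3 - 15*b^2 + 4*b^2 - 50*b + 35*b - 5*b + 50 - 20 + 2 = -b^3 - 11*b^2 - 20*b + 32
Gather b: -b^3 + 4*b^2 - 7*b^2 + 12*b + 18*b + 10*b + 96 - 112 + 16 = -b^3 - 3*b^2 + 40*b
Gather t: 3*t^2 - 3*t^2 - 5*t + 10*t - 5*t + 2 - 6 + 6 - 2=0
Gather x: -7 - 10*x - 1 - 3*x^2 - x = -3*x^2 - 11*x - 8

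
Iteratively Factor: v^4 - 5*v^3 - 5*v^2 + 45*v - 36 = (v - 4)*(v^3 - v^2 - 9*v + 9) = (v - 4)*(v - 1)*(v^2 - 9) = (v - 4)*(v - 3)*(v - 1)*(v + 3)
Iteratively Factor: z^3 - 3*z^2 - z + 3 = (z - 1)*(z^2 - 2*z - 3) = (z - 1)*(z + 1)*(z - 3)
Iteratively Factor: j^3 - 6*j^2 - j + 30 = (j - 5)*(j^2 - j - 6) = (j - 5)*(j - 3)*(j + 2)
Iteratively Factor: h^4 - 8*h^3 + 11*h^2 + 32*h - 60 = (h - 2)*(h^3 - 6*h^2 - h + 30) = (h - 2)*(h + 2)*(h^2 - 8*h + 15) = (h - 3)*(h - 2)*(h + 2)*(h - 5)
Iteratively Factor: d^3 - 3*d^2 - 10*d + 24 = (d + 3)*(d^2 - 6*d + 8) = (d - 4)*(d + 3)*(d - 2)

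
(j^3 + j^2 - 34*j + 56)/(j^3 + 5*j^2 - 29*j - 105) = (j^2 - 6*j + 8)/(j^2 - 2*j - 15)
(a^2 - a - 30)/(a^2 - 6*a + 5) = (a^2 - a - 30)/(a^2 - 6*a + 5)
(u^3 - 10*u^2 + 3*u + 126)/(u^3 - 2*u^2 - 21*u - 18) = (u - 7)/(u + 1)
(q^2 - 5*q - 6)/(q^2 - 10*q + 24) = (q + 1)/(q - 4)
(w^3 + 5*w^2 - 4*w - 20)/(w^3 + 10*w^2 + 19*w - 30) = (w^2 - 4)/(w^2 + 5*w - 6)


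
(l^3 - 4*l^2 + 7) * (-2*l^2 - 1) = -2*l^5 + 8*l^4 - l^3 - 10*l^2 - 7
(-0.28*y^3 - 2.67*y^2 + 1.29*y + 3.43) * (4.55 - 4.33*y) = 1.2124*y^4 + 10.2871*y^3 - 17.7342*y^2 - 8.9824*y + 15.6065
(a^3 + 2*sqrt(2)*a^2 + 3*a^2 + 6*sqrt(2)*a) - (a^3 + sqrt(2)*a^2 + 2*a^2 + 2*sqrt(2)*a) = a^2 + sqrt(2)*a^2 + 4*sqrt(2)*a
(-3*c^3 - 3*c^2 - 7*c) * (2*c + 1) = -6*c^4 - 9*c^3 - 17*c^2 - 7*c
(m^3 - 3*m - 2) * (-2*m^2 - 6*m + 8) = -2*m^5 - 6*m^4 + 14*m^3 + 22*m^2 - 12*m - 16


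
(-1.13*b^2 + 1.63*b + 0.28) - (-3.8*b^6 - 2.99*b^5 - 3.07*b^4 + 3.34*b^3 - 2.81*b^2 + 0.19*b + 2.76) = 3.8*b^6 + 2.99*b^5 + 3.07*b^4 - 3.34*b^3 + 1.68*b^2 + 1.44*b - 2.48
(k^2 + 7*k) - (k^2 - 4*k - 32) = 11*k + 32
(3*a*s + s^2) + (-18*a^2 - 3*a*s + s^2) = -18*a^2 + 2*s^2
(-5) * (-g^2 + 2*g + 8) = 5*g^2 - 10*g - 40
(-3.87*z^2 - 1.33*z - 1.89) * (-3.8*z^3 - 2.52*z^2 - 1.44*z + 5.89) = 14.706*z^5 + 14.8064*z^4 + 16.1064*z^3 - 16.1163*z^2 - 5.1121*z - 11.1321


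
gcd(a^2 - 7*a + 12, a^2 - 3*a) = a - 3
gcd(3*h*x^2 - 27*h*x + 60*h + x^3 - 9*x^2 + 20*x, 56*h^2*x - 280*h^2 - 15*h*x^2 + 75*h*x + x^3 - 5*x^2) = x - 5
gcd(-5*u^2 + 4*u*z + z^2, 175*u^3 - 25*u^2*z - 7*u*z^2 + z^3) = 5*u + z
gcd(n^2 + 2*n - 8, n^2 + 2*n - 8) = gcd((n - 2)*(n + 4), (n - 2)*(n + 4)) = n^2 + 2*n - 8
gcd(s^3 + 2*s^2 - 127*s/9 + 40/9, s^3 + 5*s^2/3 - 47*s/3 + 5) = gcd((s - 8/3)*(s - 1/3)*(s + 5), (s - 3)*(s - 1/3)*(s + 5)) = s^2 + 14*s/3 - 5/3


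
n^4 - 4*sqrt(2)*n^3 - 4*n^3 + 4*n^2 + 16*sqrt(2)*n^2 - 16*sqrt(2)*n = n*(n - 2)^2*(n - 4*sqrt(2))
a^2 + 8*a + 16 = (a + 4)^2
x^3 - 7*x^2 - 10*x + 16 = (x - 8)*(x - 1)*(x + 2)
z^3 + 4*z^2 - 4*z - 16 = (z - 2)*(z + 2)*(z + 4)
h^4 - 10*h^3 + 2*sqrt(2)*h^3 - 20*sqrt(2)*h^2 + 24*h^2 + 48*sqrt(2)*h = h*(h - 6)*(h - 4)*(h + 2*sqrt(2))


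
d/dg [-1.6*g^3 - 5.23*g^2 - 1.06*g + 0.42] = -4.8*g^2 - 10.46*g - 1.06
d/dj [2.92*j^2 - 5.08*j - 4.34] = 5.84*j - 5.08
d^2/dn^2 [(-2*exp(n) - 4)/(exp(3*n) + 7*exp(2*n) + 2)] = 2*(((exp(n) + 2)*(9*exp(n) + 28) + 2*(3*exp(n) + 14)*exp(n))*(exp(3*n) + 7*exp(2*n) + 2)*exp(n) - 2*(exp(n) + 2)*(3*exp(n) + 14)^2*exp(3*n) - (exp(3*n) + 7*exp(2*n) + 2)^2)*exp(n)/(exp(3*n) + 7*exp(2*n) + 2)^3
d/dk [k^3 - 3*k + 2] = 3*k^2 - 3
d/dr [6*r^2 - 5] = 12*r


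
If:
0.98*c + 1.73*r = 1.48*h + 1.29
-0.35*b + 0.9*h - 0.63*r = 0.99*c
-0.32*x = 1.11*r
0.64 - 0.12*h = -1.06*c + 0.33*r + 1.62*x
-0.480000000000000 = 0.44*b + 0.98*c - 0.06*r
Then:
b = -4.39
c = 1.45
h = -0.40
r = -0.42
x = 1.46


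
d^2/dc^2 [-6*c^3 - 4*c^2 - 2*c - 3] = -36*c - 8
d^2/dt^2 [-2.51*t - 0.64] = 0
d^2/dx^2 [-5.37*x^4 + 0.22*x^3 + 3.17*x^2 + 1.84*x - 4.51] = -64.44*x^2 + 1.32*x + 6.34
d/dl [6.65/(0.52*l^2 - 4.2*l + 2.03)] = (27.93 - 6.916*l)/(0.52*l^2 - 4.2*l + 2.03)^2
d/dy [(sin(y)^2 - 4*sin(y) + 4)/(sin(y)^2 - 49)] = 2*(2*sin(y)^2 - 53*sin(y) + 98)*cos(y)/((sin(y) - 7)^2*(sin(y) + 7)^2)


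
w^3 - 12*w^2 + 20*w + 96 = (w - 8)*(w - 6)*(w + 2)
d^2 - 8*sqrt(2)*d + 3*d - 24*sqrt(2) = (d + 3)*(d - 8*sqrt(2))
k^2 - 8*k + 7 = (k - 7)*(k - 1)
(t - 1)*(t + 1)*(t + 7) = t^3 + 7*t^2 - t - 7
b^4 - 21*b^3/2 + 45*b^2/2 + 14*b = b*(b - 7)*(b - 4)*(b + 1/2)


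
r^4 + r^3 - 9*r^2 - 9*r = r*(r - 3)*(r + 1)*(r + 3)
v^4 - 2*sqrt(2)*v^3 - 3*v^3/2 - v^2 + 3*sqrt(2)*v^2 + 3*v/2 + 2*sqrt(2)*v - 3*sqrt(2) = (v - 3/2)*(v - 1)*(v + 1)*(v - 2*sqrt(2))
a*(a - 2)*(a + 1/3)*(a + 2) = a^4 + a^3/3 - 4*a^2 - 4*a/3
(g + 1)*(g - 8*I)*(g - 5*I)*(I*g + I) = I*g^4 + 13*g^3 + 2*I*g^3 + 26*g^2 - 39*I*g^2 + 13*g - 80*I*g - 40*I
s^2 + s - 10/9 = (s - 2/3)*(s + 5/3)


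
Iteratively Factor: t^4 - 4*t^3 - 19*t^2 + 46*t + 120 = (t - 4)*(t^3 - 19*t - 30) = (t - 4)*(t + 3)*(t^2 - 3*t - 10) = (t - 4)*(t + 2)*(t + 3)*(t - 5)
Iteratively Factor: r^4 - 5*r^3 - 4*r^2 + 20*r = (r - 5)*(r^3 - 4*r) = (r - 5)*(r - 2)*(r^2 + 2*r) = r*(r - 5)*(r - 2)*(r + 2)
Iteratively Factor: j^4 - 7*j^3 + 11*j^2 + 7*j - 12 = (j + 1)*(j^3 - 8*j^2 + 19*j - 12) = (j - 3)*(j + 1)*(j^2 - 5*j + 4) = (j - 4)*(j - 3)*(j + 1)*(j - 1)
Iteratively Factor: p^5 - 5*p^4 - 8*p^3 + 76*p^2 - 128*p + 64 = (p + 4)*(p^4 - 9*p^3 + 28*p^2 - 36*p + 16) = (p - 2)*(p + 4)*(p^3 - 7*p^2 + 14*p - 8) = (p - 2)*(p - 1)*(p + 4)*(p^2 - 6*p + 8) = (p - 4)*(p - 2)*(p - 1)*(p + 4)*(p - 2)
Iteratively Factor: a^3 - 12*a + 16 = (a + 4)*(a^2 - 4*a + 4) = (a - 2)*(a + 4)*(a - 2)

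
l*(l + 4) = l^2 + 4*l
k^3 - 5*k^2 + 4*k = k*(k - 4)*(k - 1)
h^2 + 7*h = h*(h + 7)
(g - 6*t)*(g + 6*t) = g^2 - 36*t^2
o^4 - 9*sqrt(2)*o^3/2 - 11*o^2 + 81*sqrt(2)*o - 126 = (o - 7*sqrt(2)/2)*(o - 3*sqrt(2))*(o - sqrt(2))*(o + 3*sqrt(2))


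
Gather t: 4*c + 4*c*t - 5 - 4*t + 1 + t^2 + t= 4*c + t^2 + t*(4*c - 3) - 4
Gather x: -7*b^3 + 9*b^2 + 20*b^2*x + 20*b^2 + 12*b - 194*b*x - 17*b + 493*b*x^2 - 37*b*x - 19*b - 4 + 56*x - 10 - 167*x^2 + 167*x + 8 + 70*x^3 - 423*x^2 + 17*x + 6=-7*b^3 + 29*b^2 - 24*b + 70*x^3 + x^2*(493*b - 590) + x*(20*b^2 - 231*b + 240)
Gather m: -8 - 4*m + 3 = -4*m - 5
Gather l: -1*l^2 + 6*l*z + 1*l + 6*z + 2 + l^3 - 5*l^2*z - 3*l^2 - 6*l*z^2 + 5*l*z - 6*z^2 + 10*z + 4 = l^3 + l^2*(-5*z - 4) + l*(-6*z^2 + 11*z + 1) - 6*z^2 + 16*z + 6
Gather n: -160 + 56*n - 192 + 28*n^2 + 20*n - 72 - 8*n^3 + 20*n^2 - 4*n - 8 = -8*n^3 + 48*n^2 + 72*n - 432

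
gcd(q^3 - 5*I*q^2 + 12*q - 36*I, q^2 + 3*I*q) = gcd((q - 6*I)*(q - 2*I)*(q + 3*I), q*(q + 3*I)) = q + 3*I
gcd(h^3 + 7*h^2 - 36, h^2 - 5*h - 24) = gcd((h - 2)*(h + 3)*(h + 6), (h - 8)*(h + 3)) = h + 3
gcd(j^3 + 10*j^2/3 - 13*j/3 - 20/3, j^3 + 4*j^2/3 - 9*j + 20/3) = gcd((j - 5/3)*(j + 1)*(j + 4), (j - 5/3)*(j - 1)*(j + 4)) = j^2 + 7*j/3 - 20/3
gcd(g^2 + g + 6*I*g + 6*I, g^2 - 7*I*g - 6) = 1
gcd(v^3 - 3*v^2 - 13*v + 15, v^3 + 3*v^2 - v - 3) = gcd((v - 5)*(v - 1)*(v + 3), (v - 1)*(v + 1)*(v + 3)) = v^2 + 2*v - 3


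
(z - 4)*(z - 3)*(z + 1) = z^3 - 6*z^2 + 5*z + 12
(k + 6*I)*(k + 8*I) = k^2 + 14*I*k - 48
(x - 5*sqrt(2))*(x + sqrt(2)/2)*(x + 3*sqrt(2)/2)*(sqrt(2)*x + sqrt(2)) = sqrt(2)*x^4 - 6*x^3 + sqrt(2)*x^3 - 37*sqrt(2)*x^2/2 - 6*x^2 - 37*sqrt(2)*x/2 - 15*x - 15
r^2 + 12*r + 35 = (r + 5)*(r + 7)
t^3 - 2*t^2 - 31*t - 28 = (t - 7)*(t + 1)*(t + 4)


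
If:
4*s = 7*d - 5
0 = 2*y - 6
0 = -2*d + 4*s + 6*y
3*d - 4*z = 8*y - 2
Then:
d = -13/5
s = -29/5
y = 3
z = -149/20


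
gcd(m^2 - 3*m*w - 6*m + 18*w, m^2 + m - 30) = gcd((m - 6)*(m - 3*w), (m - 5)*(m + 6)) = 1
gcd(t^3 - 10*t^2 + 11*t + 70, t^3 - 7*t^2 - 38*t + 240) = t - 5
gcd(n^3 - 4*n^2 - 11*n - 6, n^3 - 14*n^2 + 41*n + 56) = n + 1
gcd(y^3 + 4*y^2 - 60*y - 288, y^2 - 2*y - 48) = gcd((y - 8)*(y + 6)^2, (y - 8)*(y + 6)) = y^2 - 2*y - 48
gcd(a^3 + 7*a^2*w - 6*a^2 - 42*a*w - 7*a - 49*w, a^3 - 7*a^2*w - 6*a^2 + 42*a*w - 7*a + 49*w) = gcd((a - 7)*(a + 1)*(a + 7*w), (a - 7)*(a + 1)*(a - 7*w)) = a^2 - 6*a - 7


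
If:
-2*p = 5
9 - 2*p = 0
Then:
No Solution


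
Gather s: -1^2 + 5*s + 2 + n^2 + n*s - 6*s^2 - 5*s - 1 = n^2 + n*s - 6*s^2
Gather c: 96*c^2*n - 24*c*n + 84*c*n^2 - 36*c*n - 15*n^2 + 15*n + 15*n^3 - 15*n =96*c^2*n + c*(84*n^2 - 60*n) + 15*n^3 - 15*n^2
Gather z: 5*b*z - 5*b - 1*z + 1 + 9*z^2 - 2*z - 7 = -5*b + 9*z^2 + z*(5*b - 3) - 6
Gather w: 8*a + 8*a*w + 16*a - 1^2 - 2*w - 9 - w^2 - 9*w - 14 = 24*a - w^2 + w*(8*a - 11) - 24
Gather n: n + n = 2*n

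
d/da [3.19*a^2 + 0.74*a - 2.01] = 6.38*a + 0.74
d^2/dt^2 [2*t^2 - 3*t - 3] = 4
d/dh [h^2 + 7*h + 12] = 2*h + 7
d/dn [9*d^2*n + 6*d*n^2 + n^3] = 9*d^2 + 12*d*n + 3*n^2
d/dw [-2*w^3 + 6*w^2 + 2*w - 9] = -6*w^2 + 12*w + 2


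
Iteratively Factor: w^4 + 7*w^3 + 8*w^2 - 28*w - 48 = (w - 2)*(w^3 + 9*w^2 + 26*w + 24) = (w - 2)*(w + 4)*(w^2 + 5*w + 6) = (w - 2)*(w + 2)*(w + 4)*(w + 3)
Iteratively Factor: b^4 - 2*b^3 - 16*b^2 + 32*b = (b)*(b^3 - 2*b^2 - 16*b + 32) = b*(b - 2)*(b^2 - 16) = b*(b - 2)*(b + 4)*(b - 4)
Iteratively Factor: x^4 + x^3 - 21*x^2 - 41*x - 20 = (x + 1)*(x^3 - 21*x - 20) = (x - 5)*(x + 1)*(x^2 + 5*x + 4) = (x - 5)*(x + 1)*(x + 4)*(x + 1)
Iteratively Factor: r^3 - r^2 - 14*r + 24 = (r + 4)*(r^2 - 5*r + 6) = (r - 2)*(r + 4)*(r - 3)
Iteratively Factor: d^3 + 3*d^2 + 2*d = (d)*(d^2 + 3*d + 2) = d*(d + 1)*(d + 2)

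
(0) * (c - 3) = 0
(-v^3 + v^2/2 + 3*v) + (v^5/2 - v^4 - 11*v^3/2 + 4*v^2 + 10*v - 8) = v^5/2 - v^4 - 13*v^3/2 + 9*v^2/2 + 13*v - 8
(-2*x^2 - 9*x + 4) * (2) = -4*x^2 - 18*x + 8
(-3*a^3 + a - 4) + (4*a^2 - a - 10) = -3*a^3 + 4*a^2 - 14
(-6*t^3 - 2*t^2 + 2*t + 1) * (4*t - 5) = -24*t^4 + 22*t^3 + 18*t^2 - 6*t - 5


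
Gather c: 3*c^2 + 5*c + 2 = 3*c^2 + 5*c + 2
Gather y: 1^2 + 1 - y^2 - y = -y^2 - y + 2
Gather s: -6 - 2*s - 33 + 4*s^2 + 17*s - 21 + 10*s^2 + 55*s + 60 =14*s^2 + 70*s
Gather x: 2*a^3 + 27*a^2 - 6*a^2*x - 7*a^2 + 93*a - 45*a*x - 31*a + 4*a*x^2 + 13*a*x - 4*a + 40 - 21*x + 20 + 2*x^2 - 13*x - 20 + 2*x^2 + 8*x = 2*a^3 + 20*a^2 + 58*a + x^2*(4*a + 4) + x*(-6*a^2 - 32*a - 26) + 40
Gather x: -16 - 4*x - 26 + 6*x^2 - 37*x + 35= 6*x^2 - 41*x - 7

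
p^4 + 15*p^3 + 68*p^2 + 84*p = p*(p + 2)*(p + 6)*(p + 7)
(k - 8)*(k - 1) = k^2 - 9*k + 8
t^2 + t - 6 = (t - 2)*(t + 3)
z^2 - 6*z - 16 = (z - 8)*(z + 2)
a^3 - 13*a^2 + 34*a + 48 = (a - 8)*(a - 6)*(a + 1)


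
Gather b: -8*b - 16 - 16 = -8*b - 32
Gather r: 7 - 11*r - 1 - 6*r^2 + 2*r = -6*r^2 - 9*r + 6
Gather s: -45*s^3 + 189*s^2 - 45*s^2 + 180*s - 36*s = -45*s^3 + 144*s^2 + 144*s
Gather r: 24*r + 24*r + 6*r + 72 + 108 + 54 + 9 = 54*r + 243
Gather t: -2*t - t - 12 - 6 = -3*t - 18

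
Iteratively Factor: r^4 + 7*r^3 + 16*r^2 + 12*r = (r + 2)*(r^3 + 5*r^2 + 6*r) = r*(r + 2)*(r^2 + 5*r + 6) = r*(r + 2)^2*(r + 3)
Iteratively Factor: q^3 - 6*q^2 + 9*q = (q - 3)*(q^2 - 3*q) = q*(q - 3)*(q - 3)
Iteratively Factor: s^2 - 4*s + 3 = (s - 1)*(s - 3)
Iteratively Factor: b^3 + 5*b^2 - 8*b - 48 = (b - 3)*(b^2 + 8*b + 16) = (b - 3)*(b + 4)*(b + 4)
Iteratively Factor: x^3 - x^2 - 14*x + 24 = (x + 4)*(x^2 - 5*x + 6) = (x - 3)*(x + 4)*(x - 2)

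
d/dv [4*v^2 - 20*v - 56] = 8*v - 20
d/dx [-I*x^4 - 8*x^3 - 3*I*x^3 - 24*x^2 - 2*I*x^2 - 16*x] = -4*I*x^3 - 3*x^2*(8 + 3*I) - 4*x*(12 + I) - 16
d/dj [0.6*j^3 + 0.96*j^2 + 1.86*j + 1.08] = 1.8*j^2 + 1.92*j + 1.86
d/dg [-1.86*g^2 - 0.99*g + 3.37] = -3.72*g - 0.99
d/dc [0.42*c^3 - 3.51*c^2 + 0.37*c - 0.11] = 1.26*c^2 - 7.02*c + 0.37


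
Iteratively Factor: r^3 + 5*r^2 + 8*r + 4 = (r + 1)*(r^2 + 4*r + 4) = (r + 1)*(r + 2)*(r + 2)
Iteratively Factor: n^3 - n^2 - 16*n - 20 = (n + 2)*(n^2 - 3*n - 10) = (n + 2)^2*(n - 5)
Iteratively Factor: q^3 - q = (q - 1)*(q^2 + q) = (q - 1)*(q + 1)*(q)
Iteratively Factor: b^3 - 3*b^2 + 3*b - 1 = (b - 1)*(b^2 - 2*b + 1) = (b - 1)^2*(b - 1)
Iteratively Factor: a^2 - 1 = (a + 1)*(a - 1)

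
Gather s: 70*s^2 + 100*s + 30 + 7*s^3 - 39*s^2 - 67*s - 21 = 7*s^3 + 31*s^2 + 33*s + 9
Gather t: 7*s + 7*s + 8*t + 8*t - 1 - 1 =14*s + 16*t - 2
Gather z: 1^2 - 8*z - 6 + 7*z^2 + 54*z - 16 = 7*z^2 + 46*z - 21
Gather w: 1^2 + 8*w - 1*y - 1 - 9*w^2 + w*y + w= -9*w^2 + w*(y + 9) - y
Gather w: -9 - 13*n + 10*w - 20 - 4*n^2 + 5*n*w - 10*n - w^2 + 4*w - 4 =-4*n^2 - 23*n - w^2 + w*(5*n + 14) - 33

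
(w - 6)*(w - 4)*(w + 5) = w^3 - 5*w^2 - 26*w + 120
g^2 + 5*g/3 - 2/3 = (g - 1/3)*(g + 2)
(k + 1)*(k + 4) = k^2 + 5*k + 4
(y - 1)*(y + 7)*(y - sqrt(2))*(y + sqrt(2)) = y^4 + 6*y^3 - 9*y^2 - 12*y + 14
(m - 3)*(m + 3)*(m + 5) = m^3 + 5*m^2 - 9*m - 45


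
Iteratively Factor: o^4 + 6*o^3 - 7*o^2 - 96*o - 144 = (o + 3)*(o^3 + 3*o^2 - 16*o - 48) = (o + 3)^2*(o^2 - 16) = (o - 4)*(o + 3)^2*(o + 4)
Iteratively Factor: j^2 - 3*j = (j - 3)*(j)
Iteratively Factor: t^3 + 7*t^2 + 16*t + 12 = (t + 2)*(t^2 + 5*t + 6) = (t + 2)^2*(t + 3)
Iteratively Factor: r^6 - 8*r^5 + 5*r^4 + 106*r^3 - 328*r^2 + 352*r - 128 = (r - 1)*(r^5 - 7*r^4 - 2*r^3 + 104*r^2 - 224*r + 128) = (r - 4)*(r - 1)*(r^4 - 3*r^3 - 14*r^2 + 48*r - 32) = (r - 4)^2*(r - 1)*(r^3 + r^2 - 10*r + 8) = (r - 4)^2*(r - 2)*(r - 1)*(r^2 + 3*r - 4) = (r - 4)^2*(r - 2)*(r - 1)*(r + 4)*(r - 1)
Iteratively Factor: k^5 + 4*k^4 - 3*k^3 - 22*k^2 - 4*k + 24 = (k - 1)*(k^4 + 5*k^3 + 2*k^2 - 20*k - 24) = (k - 2)*(k - 1)*(k^3 + 7*k^2 + 16*k + 12) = (k - 2)*(k - 1)*(k + 2)*(k^2 + 5*k + 6) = (k - 2)*(k - 1)*(k + 2)^2*(k + 3)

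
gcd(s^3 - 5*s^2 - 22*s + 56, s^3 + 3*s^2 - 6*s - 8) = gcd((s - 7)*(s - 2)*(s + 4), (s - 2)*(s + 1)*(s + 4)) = s^2 + 2*s - 8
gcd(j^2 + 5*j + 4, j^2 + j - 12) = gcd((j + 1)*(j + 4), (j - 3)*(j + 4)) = j + 4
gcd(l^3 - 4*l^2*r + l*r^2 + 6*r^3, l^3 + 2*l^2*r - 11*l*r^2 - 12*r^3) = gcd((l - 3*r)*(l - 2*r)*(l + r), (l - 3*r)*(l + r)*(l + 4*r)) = -l^2 + 2*l*r + 3*r^2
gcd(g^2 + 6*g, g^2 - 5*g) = g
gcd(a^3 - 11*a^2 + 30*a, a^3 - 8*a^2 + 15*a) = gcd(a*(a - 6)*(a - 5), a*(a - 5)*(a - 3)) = a^2 - 5*a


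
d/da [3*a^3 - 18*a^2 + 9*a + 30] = 9*a^2 - 36*a + 9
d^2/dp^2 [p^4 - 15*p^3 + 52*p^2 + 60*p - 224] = 12*p^2 - 90*p + 104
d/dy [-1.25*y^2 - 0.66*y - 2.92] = -2.5*y - 0.66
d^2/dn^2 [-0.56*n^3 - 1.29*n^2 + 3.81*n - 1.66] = -3.36*n - 2.58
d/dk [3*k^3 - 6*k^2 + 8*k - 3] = 9*k^2 - 12*k + 8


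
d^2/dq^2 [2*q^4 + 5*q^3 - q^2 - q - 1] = 24*q^2 + 30*q - 2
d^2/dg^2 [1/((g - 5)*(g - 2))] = 2*((g - 5)^2 + (g - 5)*(g - 2) + (g - 2)^2)/((g - 5)^3*(g - 2)^3)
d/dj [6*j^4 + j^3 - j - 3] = 24*j^3 + 3*j^2 - 1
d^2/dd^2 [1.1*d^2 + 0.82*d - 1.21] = 2.20000000000000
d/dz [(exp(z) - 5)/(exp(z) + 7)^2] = (17 - exp(z))*exp(z)/(exp(z) + 7)^3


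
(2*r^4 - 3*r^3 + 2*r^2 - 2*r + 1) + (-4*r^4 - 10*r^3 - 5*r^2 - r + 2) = -2*r^4 - 13*r^3 - 3*r^2 - 3*r + 3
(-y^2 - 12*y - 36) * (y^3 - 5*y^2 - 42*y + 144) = -y^5 - 7*y^4 + 66*y^3 + 540*y^2 - 216*y - 5184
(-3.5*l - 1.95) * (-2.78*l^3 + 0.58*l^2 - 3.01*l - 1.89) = 9.73*l^4 + 3.391*l^3 + 9.404*l^2 + 12.4845*l + 3.6855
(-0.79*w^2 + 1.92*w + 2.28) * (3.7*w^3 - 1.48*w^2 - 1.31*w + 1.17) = -2.923*w^5 + 8.2732*w^4 + 6.6293*w^3 - 6.8139*w^2 - 0.7404*w + 2.6676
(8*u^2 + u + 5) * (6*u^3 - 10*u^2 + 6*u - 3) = 48*u^5 - 74*u^4 + 68*u^3 - 68*u^2 + 27*u - 15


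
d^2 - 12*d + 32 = (d - 8)*(d - 4)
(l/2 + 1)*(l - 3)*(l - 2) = l^3/2 - 3*l^2/2 - 2*l + 6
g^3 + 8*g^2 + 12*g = g*(g + 2)*(g + 6)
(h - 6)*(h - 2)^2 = h^3 - 10*h^2 + 28*h - 24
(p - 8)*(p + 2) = p^2 - 6*p - 16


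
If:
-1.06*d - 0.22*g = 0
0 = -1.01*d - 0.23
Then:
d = -0.23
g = 1.10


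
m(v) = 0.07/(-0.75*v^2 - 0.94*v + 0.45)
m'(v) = 0.07*(1.5*v + 0.94)/(-0.75*v^2 - 0.94*v + 0.45)^2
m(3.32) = -0.01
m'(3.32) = 0.00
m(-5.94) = -0.00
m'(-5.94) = -0.00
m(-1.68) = -0.80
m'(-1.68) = -14.41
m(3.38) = -0.01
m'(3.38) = 0.00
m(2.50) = -0.01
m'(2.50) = 0.01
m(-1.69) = -0.68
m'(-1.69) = -10.43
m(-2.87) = -0.02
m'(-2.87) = -0.03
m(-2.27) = -0.05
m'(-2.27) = -0.11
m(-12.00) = -0.00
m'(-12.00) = -0.00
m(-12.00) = -0.00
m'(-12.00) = -0.00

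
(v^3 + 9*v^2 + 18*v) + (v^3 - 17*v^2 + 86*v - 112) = 2*v^3 - 8*v^2 + 104*v - 112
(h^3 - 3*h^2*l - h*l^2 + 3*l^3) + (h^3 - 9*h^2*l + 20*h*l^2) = 2*h^3 - 12*h^2*l + 19*h*l^2 + 3*l^3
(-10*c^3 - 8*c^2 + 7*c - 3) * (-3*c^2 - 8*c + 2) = 30*c^5 + 104*c^4 + 23*c^3 - 63*c^2 + 38*c - 6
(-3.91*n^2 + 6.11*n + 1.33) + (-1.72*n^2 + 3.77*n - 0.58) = -5.63*n^2 + 9.88*n + 0.75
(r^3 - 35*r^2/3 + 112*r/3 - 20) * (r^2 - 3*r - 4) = r^5 - 44*r^4/3 + 205*r^3/3 - 256*r^2/3 - 268*r/3 + 80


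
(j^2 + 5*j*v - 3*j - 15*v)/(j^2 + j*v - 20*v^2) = (3 - j)/(-j + 4*v)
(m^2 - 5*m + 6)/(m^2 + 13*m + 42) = (m^2 - 5*m + 6)/(m^2 + 13*m + 42)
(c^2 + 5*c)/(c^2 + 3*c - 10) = c/(c - 2)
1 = 1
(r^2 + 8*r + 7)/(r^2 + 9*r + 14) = (r + 1)/(r + 2)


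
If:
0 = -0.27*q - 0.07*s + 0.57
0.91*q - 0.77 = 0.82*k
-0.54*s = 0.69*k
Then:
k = 2.22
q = 2.85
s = -2.84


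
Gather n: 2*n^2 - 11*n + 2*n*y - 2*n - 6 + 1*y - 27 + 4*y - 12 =2*n^2 + n*(2*y - 13) + 5*y - 45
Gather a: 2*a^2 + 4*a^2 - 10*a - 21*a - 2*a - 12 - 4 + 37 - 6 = 6*a^2 - 33*a + 15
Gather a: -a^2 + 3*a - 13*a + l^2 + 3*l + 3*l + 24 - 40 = -a^2 - 10*a + l^2 + 6*l - 16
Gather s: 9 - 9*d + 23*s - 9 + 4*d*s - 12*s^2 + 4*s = -9*d - 12*s^2 + s*(4*d + 27)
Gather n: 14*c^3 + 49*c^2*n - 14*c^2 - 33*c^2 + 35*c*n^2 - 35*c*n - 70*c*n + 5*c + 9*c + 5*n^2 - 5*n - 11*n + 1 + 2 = 14*c^3 - 47*c^2 + 14*c + n^2*(35*c + 5) + n*(49*c^2 - 105*c - 16) + 3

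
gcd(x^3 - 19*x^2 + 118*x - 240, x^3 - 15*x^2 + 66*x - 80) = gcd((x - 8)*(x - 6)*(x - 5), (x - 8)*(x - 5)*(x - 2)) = x^2 - 13*x + 40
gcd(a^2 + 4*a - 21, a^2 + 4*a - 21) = a^2 + 4*a - 21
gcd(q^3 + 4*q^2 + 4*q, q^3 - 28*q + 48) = 1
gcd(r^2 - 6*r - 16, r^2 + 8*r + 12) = r + 2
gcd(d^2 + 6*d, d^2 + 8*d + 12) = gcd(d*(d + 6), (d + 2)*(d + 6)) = d + 6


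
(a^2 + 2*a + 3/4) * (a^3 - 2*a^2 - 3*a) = a^5 - 25*a^3/4 - 15*a^2/2 - 9*a/4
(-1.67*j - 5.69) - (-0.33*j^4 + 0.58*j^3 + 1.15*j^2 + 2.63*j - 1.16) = 0.33*j^4 - 0.58*j^3 - 1.15*j^2 - 4.3*j - 4.53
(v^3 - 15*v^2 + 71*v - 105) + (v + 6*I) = v^3 - 15*v^2 + 72*v - 105 + 6*I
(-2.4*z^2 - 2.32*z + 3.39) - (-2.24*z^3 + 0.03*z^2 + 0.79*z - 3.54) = 2.24*z^3 - 2.43*z^2 - 3.11*z + 6.93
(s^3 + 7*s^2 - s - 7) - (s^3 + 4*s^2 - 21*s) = 3*s^2 + 20*s - 7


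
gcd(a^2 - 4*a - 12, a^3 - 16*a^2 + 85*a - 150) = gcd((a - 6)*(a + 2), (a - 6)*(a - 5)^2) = a - 6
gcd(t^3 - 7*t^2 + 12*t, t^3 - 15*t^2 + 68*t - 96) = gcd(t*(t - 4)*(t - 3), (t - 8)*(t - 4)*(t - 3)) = t^2 - 7*t + 12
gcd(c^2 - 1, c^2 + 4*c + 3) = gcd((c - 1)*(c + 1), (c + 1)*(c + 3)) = c + 1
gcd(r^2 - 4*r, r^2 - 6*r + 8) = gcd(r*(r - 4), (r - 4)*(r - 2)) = r - 4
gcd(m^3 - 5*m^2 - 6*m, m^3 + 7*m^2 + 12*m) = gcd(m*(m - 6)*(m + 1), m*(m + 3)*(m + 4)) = m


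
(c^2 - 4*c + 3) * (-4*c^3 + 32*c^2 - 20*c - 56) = -4*c^5 + 48*c^4 - 160*c^3 + 120*c^2 + 164*c - 168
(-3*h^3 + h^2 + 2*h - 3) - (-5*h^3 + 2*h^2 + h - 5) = 2*h^3 - h^2 + h + 2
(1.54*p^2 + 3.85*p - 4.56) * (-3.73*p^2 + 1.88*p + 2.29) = -5.7442*p^4 - 11.4653*p^3 + 27.7734*p^2 + 0.2437*p - 10.4424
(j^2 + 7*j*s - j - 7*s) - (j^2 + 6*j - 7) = 7*j*s - 7*j - 7*s + 7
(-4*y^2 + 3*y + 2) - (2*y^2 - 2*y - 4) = -6*y^2 + 5*y + 6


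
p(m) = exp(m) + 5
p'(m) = exp(m)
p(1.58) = 9.85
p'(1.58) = 4.85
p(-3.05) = 5.05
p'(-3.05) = 0.05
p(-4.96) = 5.01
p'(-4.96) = 0.01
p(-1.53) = 5.22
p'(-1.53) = 0.22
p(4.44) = 89.77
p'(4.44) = 84.77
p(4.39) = 85.64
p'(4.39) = 80.64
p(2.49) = 17.06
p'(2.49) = 12.06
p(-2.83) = 5.06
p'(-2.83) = 0.06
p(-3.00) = 5.05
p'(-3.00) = 0.05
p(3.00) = 25.09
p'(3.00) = 20.09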